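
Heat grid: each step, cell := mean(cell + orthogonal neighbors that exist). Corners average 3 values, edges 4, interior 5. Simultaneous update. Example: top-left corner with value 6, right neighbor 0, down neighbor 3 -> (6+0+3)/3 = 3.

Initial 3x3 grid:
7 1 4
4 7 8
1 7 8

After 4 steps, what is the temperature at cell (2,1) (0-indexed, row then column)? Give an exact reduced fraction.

Answer: 4782361/864000

Derivation:
Step 1: cell (2,1) = 23/4
Step 2: cell (2,1) = 1369/240
Step 3: cell (2,1) = 81863/14400
Step 4: cell (2,1) = 4782361/864000
Full grid after step 4:
  103393/21600 4343861/864000 349079/64800
  1417787/288000 79943/15000 542929/96000
  111943/21600 4782361/864000 382729/64800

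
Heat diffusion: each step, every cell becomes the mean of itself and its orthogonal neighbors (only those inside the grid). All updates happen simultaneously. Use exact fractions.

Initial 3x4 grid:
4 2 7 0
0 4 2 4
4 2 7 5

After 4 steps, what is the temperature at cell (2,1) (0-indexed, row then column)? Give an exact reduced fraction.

Step 1: cell (2,1) = 17/4
Step 2: cell (2,1) = 49/16
Step 3: cell (2,1) = 8641/2400
Step 4: cell (2,1) = 236377/72000
Full grid after step 4:
  32593/10800 1533/500 191209/54000 455321/129600
  207157/72000 202321/60000 419767/120000 1113443/288000
  67811/21600 236377/72000 836711/216000 501571/129600

Answer: 236377/72000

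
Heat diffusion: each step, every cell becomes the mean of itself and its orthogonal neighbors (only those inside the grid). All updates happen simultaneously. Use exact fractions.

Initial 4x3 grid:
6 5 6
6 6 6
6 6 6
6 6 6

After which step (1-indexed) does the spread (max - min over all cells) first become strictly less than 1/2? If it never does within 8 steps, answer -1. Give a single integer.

Answer: 1

Derivation:
Step 1: max=6, min=17/3, spread=1/3
  -> spread < 1/2 first at step 1
Step 2: max=6, min=1373/240, spread=67/240
Step 3: max=6, min=12523/2160, spread=437/2160
Step 4: max=5991/1000, min=5026469/864000, spread=29951/172800
Step 5: max=20171/3375, min=45440179/7776000, spread=206761/1555200
Step 6: max=32234329/5400000, min=18206204429/3110400000, spread=14430763/124416000
Step 7: max=2574347273/432000000, min=1094636258311/186624000000, spread=139854109/1492992000
Step 8: max=231428771023/38880000000, min=65762168109749/11197440000000, spread=7114543559/89579520000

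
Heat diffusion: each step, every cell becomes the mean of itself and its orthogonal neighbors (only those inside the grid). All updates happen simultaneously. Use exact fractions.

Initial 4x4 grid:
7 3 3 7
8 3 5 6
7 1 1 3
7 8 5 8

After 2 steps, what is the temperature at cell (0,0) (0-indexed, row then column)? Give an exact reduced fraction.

Step 1: cell (0,0) = 6
Step 2: cell (0,0) = 65/12
Full grid after step 2:
  65/12 37/8 523/120 181/36
  11/2 437/100 407/100 1121/240
  35/6 22/5 103/25 217/48
  55/9 265/48 229/48 46/9

Answer: 65/12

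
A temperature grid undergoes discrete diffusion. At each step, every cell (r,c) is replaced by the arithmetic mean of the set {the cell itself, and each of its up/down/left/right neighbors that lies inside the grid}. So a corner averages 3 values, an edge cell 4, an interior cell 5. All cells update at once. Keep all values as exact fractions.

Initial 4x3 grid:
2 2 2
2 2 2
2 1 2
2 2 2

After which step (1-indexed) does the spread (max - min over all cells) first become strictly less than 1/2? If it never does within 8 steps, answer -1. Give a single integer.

Step 1: max=2, min=7/4, spread=1/4
  -> spread < 1/2 first at step 1
Step 2: max=2, min=177/100, spread=23/100
Step 3: max=787/400, min=8789/4800, spread=131/960
Step 4: max=14009/7200, min=79849/43200, spread=841/8640
Step 5: max=2786627/1440000, min=32017949/17280000, spread=56863/691200
Step 6: max=24930457/12960000, min=289505659/155520000, spread=386393/6220800
Step 7: max=9947641187/5184000000, min=116022276869/62208000000, spread=26795339/497664000
Step 8: max=594993850333/311040000000, min=6981144285871/3732480000000, spread=254051069/5971968000

Answer: 1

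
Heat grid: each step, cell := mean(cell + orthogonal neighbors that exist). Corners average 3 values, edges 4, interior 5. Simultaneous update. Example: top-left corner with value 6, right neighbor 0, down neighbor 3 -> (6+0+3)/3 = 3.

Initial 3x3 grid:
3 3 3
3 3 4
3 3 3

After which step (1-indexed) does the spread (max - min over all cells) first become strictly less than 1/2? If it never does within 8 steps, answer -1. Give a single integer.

Step 1: max=10/3, min=3, spread=1/3
  -> spread < 1/2 first at step 1
Step 2: max=787/240, min=3, spread=67/240
Step 3: max=6917/2160, min=607/200, spread=1807/10800
Step 4: max=2749963/864000, min=16561/5400, spread=33401/288000
Step 5: max=24557933/7776000, min=1663391/540000, spread=3025513/38880000
Step 6: max=9796126867/3110400000, min=89155949/28800000, spread=53531/995328
Step 7: max=585904925849/186624000000, min=24119116051/7776000000, spread=450953/11943936
Step 8: max=35101223560603/11197440000000, min=2900368610519/933120000000, spread=3799043/143327232

Answer: 1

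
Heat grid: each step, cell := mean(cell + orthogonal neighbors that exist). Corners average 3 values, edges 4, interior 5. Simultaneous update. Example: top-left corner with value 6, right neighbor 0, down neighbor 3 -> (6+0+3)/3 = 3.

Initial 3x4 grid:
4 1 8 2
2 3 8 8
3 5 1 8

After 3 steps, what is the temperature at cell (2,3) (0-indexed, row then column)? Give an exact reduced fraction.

Step 1: cell (2,3) = 17/3
Step 2: cell (2,3) = 53/9
Step 3: cell (2,3) = 3019/540
Full grid after step 3:
  7163/2160 28439/7200 11873/2400 4027/720
  11897/3600 23827/6000 30097/6000 41059/7200
  3649/1080 14257/3600 4493/900 3019/540

Answer: 3019/540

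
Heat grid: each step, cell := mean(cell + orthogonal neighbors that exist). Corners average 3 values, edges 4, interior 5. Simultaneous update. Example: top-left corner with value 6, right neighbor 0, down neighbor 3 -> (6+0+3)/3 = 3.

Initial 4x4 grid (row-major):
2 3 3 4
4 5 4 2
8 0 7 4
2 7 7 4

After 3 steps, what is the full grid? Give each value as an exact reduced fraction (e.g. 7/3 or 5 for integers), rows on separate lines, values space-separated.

Answer: 631/180 8731/2400 8291/2400 1267/360
9761/2400 1887/500 4009/1000 9071/2400
1219/288 13991/3000 549/125 2171/480
5237/1080 6743/1440 2437/480 431/90

Derivation:
After step 1:
  3 13/4 7/2 3
  19/4 16/5 21/5 7/2
  7/2 27/5 22/5 17/4
  17/3 4 25/4 5
After step 2:
  11/3 259/80 279/80 10/3
  289/80 104/25 94/25 299/80
  1159/240 41/10 49/10 343/80
  79/18 1279/240 393/80 31/6
After step 3:
  631/180 8731/2400 8291/2400 1267/360
  9761/2400 1887/500 4009/1000 9071/2400
  1219/288 13991/3000 549/125 2171/480
  5237/1080 6743/1440 2437/480 431/90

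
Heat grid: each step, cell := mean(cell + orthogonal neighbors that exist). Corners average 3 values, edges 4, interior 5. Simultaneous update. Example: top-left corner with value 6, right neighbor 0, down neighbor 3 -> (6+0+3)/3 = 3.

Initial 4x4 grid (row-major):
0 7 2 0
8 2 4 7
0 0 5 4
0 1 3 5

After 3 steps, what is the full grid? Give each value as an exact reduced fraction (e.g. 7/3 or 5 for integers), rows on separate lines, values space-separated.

Answer: 1277/360 4043/1200 4219/1200 127/36
573/200 3263/1000 349/100 4519/1200
769/360 3641/1500 3313/1000 1581/400
779/540 181/90 461/150 449/120

Derivation:
After step 1:
  5 11/4 13/4 3
  5/2 21/5 4 15/4
  2 8/5 16/5 21/4
  1/3 1 7/2 4
After step 2:
  41/12 19/5 13/4 10/3
  137/40 301/100 92/25 4
  193/120 12/5 351/100 81/20
  10/9 193/120 117/40 17/4
After step 3:
  1277/360 4043/1200 4219/1200 127/36
  573/200 3263/1000 349/100 4519/1200
  769/360 3641/1500 3313/1000 1581/400
  779/540 181/90 461/150 449/120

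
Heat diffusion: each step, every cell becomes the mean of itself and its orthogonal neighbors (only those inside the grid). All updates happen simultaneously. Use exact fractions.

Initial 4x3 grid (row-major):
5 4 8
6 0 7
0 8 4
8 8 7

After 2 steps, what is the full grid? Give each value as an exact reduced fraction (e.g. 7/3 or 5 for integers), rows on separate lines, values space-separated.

Answer: 4 247/48 46/9
73/16 83/20 271/48
211/48 23/4 259/48
223/36 281/48 247/36

Derivation:
After step 1:
  5 17/4 19/3
  11/4 5 19/4
  11/2 4 13/2
  16/3 31/4 19/3
After step 2:
  4 247/48 46/9
  73/16 83/20 271/48
  211/48 23/4 259/48
  223/36 281/48 247/36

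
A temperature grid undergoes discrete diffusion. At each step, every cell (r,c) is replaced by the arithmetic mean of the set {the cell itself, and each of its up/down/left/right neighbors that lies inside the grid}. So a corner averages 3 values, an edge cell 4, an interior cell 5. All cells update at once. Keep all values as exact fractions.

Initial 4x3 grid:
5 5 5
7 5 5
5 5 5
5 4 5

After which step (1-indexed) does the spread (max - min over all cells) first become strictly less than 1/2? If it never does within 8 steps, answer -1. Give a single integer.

Answer: 4

Derivation:
Step 1: max=17/3, min=14/3, spread=1
Step 2: max=331/60, min=1133/240, spread=191/240
Step 3: max=2911/540, min=10363/2160, spread=427/720
Step 4: max=85753/16200, min=633329/129600, spread=1171/2880
  -> spread < 1/2 first at step 4
Step 5: max=2559031/486000, min=38194531/7776000, spread=183331/518400
Step 6: max=152251649/29160000, min=2311610009/466560000, spread=331777/1244160
Step 7: max=4547216783/874800000, min=139323396331/27993600000, spread=9166727/41472000
Step 8: max=543172800719/104976000000, min=8398507364129/1679616000000, spread=779353193/4478976000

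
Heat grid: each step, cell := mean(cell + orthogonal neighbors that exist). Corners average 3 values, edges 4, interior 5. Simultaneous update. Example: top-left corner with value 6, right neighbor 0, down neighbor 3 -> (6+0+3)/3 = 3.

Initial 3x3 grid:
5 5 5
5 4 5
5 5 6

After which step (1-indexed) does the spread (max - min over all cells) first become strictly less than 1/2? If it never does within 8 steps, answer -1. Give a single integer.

Answer: 2

Derivation:
Step 1: max=16/3, min=19/4, spread=7/12
Step 2: max=46/9, min=29/6, spread=5/18
  -> spread < 1/2 first at step 2
Step 3: max=683/135, min=1753/360, spread=41/216
Step 4: max=81107/16200, min=105251/21600, spread=347/2592
Step 5: max=606263/121500, min=6345097/1296000, spread=2921/31104
Step 6: max=289958213/58320000, min=381483659/77760000, spread=24611/373248
Step 7: max=8683480643/1749600000, min=22939980673/4665600000, spread=207329/4478976
Step 8: max=1040412643367/209952000000, min=1378119800531/279936000000, spread=1746635/53747712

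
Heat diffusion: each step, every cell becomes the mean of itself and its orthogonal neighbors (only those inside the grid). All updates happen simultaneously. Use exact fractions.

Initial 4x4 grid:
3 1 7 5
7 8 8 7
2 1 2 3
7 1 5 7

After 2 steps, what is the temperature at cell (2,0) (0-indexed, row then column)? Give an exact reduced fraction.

Answer: 923/240

Derivation:
Step 1: cell (2,0) = 17/4
Step 2: cell (2,0) = 923/240
Full grid after step 2:
  161/36 14/3 341/60 52/9
  215/48 479/100 131/25 697/120
  923/240 387/100 43/10 193/40
  133/36 803/240 321/80 9/2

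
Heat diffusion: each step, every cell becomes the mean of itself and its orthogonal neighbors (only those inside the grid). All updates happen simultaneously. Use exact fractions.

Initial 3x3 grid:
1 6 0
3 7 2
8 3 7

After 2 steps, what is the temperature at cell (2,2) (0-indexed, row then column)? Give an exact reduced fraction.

Answer: 19/4

Derivation:
Step 1: cell (2,2) = 4
Step 2: cell (2,2) = 19/4
Full grid after step 2:
  139/36 137/40 61/18
  339/80 227/50 223/60
  47/9 1147/240 19/4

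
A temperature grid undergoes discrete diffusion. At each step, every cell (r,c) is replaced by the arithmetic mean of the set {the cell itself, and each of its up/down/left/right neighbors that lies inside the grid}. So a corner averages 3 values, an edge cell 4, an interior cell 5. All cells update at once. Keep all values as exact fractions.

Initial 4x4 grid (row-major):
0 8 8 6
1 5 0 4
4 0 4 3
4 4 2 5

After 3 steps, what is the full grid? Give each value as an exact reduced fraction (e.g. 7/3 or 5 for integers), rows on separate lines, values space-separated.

After step 1:
  3 21/4 11/2 6
  5/2 14/5 21/5 13/4
  9/4 17/5 9/5 4
  4 5/2 15/4 10/3
After step 2:
  43/12 331/80 419/80 59/12
  211/80 363/100 351/100 349/80
  243/80 51/20 343/100 743/240
  35/12 273/80 683/240 133/36
After step 3:
  1243/360 9953/2400 10681/2400 871/180
  7733/2400 3293/1000 2017/500 3177/800
  1337/480 803/250 9259/3000 26249/7200
  281/90 469/160 24089/7200 3469/1080

Answer: 1243/360 9953/2400 10681/2400 871/180
7733/2400 3293/1000 2017/500 3177/800
1337/480 803/250 9259/3000 26249/7200
281/90 469/160 24089/7200 3469/1080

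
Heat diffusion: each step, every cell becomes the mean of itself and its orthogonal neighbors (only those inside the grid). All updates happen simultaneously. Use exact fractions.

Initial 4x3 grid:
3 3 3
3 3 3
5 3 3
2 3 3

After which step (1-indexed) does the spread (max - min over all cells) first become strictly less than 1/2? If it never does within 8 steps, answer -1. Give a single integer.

Step 1: max=7/2, min=11/4, spread=3/4
Step 2: max=809/240, min=35/12, spread=109/240
  -> spread < 1/2 first at step 2
Step 3: max=2581/800, min=3, spread=181/800
Step 4: max=690383/216000, min=131431/43200, spread=923/6000
Step 5: max=757423/240000, min=330181/108000, spread=213187/2160000
Step 6: max=611732807/194400000, min=33218099/10800000, spread=552281/7776000
Step 7: max=87704637947/27993600000, min=599336713/194400000, spread=56006051/1119744000
Step 8: max=2188502518367/699840000000, min=18028574171/5832000000, spread=25073617847/699840000000

Answer: 2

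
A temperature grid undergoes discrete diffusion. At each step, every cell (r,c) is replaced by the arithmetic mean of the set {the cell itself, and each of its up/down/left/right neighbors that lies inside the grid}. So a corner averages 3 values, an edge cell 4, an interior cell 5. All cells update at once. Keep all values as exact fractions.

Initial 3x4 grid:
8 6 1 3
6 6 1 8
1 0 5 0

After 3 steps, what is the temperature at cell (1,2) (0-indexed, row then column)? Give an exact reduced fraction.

Step 1: cell (1,2) = 21/5
Step 2: cell (1,2) = 61/20
Step 3: cell (1,2) = 89/24
Full grid after step 3:
  10693/2160 841/180 449/120 671/180
  289/64 1531/400 89/24 2363/720
  7703/2160 1237/360 134/45 3631/1080

Answer: 89/24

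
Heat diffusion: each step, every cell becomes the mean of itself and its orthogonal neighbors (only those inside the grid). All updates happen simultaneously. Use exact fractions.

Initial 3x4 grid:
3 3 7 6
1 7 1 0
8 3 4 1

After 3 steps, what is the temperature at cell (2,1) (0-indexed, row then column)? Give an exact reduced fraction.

Answer: 9691/2400

Derivation:
Step 1: cell (2,1) = 11/2
Step 2: cell (2,1) = 59/16
Step 3: cell (2,1) = 9691/2400
Full grid after step 3:
  403/108 29573/7200 26243/7200 7793/2160
  60151/14400 21989/6000 1807/500 1151/400
  287/72 9691/2400 21643/7200 5923/2160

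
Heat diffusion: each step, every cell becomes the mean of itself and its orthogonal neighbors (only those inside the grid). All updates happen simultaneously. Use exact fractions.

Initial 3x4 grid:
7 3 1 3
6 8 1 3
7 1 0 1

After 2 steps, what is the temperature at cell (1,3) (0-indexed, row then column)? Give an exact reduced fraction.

Answer: 31/15

Derivation:
Step 1: cell (1,3) = 2
Step 2: cell (1,3) = 31/15
Full grid after step 2:
  205/36 953/240 701/240 19/9
  26/5 443/100 223/100 31/15
  47/9 793/240 521/240 49/36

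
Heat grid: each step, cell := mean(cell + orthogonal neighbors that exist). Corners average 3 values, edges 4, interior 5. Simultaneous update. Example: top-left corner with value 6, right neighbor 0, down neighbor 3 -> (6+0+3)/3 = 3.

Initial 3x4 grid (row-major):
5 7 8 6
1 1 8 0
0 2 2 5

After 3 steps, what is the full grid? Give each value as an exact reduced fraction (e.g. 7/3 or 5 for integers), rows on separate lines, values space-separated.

After step 1:
  13/3 21/4 29/4 14/3
  7/4 19/5 19/5 19/4
  1 5/4 17/4 7/3
After step 2:
  34/9 619/120 629/120 50/9
  653/240 317/100 477/100 311/80
  4/3 103/40 349/120 34/9
After step 3:
  8393/2160 15613/3600 18653/3600 10573/2160
  39607/14400 22073/6000 7991/2000 21589/4800
  1591/720 749/300 3157/900 7613/2160

Answer: 8393/2160 15613/3600 18653/3600 10573/2160
39607/14400 22073/6000 7991/2000 21589/4800
1591/720 749/300 3157/900 7613/2160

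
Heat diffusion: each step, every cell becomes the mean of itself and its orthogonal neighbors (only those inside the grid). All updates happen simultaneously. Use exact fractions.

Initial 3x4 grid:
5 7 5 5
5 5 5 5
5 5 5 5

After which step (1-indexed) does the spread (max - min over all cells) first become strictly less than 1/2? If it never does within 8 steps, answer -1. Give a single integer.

Answer: 3

Derivation:
Step 1: max=17/3, min=5, spread=2/3
Step 2: max=331/60, min=5, spread=31/60
Step 3: max=2911/540, min=5, spread=211/540
  -> spread < 1/2 first at step 3
Step 4: max=286897/54000, min=4547/900, spread=14077/54000
Step 5: max=2570407/486000, min=273683/54000, spread=5363/24300
Step 6: max=76640809/14580000, min=152869/30000, spread=93859/583200
Step 7: max=4584274481/874800000, min=248336467/48600000, spread=4568723/34992000
Step 8: max=274220435629/52488000000, min=7471618889/1458000000, spread=8387449/83980800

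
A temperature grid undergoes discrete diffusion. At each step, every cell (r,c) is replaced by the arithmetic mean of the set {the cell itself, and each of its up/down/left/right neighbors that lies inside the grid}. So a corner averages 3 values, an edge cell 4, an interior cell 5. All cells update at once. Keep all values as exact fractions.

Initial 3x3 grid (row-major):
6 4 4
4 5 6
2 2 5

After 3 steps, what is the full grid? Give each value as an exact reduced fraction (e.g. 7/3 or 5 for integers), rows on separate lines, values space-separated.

Answer: 2353/540 65779/14400 10027/2160
58729/14400 12649/3000 337/75
7987/2160 3153/800 4501/1080

Derivation:
After step 1:
  14/3 19/4 14/3
  17/4 21/5 5
  8/3 7/2 13/3
After step 2:
  41/9 1097/240 173/36
  947/240 217/50 91/20
  125/36 147/40 77/18
After step 3:
  2353/540 65779/14400 10027/2160
  58729/14400 12649/3000 337/75
  7987/2160 3153/800 4501/1080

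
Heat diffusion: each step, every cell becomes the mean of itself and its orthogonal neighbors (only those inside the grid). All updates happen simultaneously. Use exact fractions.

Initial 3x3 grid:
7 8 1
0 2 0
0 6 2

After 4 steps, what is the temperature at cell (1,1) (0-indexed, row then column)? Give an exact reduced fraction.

Answer: 517333/180000

Derivation:
Step 1: cell (1,1) = 16/5
Step 2: cell (1,1) = 137/50
Step 3: cell (1,1) = 8939/3000
Step 4: cell (1,1) = 517333/180000
Full grid after step 4:
  144443/43200 52517/16000 14527/4800
  884681/288000 517333/180000 2398543/864000
  116443/43200 1131959/432000 321029/129600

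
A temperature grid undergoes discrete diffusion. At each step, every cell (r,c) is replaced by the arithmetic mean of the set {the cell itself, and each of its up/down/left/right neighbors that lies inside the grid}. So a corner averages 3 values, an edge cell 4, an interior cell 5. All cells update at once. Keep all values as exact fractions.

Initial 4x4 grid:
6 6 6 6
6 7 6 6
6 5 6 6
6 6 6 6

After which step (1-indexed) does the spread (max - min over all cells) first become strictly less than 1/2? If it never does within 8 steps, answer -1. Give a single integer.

Answer: 2

Derivation:
Step 1: max=25/4, min=23/4, spread=1/2
Step 2: max=37/6, min=35/6, spread=1/3
  -> spread < 1/2 first at step 2
Step 3: max=14689/2400, min=14111/2400, spread=289/1200
Step 4: max=131569/21600, min=127631/21600, spread=1969/10800
Step 5: max=13108849/2160000, min=12811151/2160000, spread=148849/1080000
Step 6: max=117699229/19440000, min=115580771/19440000, spread=1059229/9720000
Step 7: max=11749502809/1944000000, min=11578497191/1944000000, spread=85502809/972000000
Step 8: max=105588128389/17496000000, min=104363871611/17496000000, spread=612128389/8748000000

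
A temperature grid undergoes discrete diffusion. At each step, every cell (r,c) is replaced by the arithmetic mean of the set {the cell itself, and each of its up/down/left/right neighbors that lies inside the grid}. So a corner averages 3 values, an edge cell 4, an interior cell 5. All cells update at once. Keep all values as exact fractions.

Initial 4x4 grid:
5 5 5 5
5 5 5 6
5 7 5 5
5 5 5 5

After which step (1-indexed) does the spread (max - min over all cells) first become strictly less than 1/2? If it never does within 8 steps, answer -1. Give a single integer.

Answer: 2

Derivation:
Step 1: max=11/2, min=5, spread=1/2
Step 2: max=136/25, min=5, spread=11/25
  -> spread < 1/2 first at step 2
Step 3: max=6367/1200, min=613/120, spread=79/400
Step 4: max=28571/5400, min=3691/720, spread=1777/10800
Step 5: max=5688391/1080000, min=185863/36000, spread=112501/1080000
Step 6: max=12789379/2430000, min=16763953/3240000, spread=865657/9720000
Step 7: max=765713237/145800000, min=504258301/97200000, spread=18651571/291600000
Step 8: max=2868656527/546750000, min=1009745611/194400000, spread=459951937/8748000000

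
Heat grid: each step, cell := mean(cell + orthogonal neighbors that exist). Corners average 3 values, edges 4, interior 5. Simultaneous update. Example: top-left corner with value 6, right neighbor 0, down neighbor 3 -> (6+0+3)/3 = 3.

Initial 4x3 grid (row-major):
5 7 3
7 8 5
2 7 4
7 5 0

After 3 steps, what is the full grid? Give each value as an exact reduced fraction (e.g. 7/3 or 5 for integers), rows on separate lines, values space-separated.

Answer: 3227/540 16367/2880 3941/720
8239/1440 1693/300 51/10
7823/1440 374/75 1123/240
2653/540 13447/2880 3029/720

Derivation:
After step 1:
  19/3 23/4 5
  11/2 34/5 5
  23/4 26/5 4
  14/3 19/4 3
After step 2:
  211/36 1433/240 21/4
  1463/240 113/20 26/5
  1267/240 53/10 43/10
  91/18 1057/240 47/12
After step 3:
  3227/540 16367/2880 3941/720
  8239/1440 1693/300 51/10
  7823/1440 374/75 1123/240
  2653/540 13447/2880 3029/720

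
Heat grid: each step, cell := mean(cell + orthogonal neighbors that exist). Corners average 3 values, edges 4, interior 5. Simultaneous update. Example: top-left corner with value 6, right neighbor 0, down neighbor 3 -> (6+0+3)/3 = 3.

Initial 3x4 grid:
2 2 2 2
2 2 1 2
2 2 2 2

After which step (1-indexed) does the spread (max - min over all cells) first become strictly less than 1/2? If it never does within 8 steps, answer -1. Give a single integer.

Answer: 1

Derivation:
Step 1: max=2, min=7/4, spread=1/4
  -> spread < 1/2 first at step 1
Step 2: max=2, min=177/100, spread=23/100
Step 3: max=787/400, min=8789/4800, spread=131/960
Step 4: max=14009/7200, min=79849/43200, spread=841/8640
Step 5: max=2786627/1440000, min=32017949/17280000, spread=56863/691200
Step 6: max=24930457/12960000, min=289505659/155520000, spread=386393/6220800
Step 7: max=9947641187/5184000000, min=116022276869/62208000000, spread=26795339/497664000
Step 8: max=594993850333/311040000000, min=6981144285871/3732480000000, spread=254051069/5971968000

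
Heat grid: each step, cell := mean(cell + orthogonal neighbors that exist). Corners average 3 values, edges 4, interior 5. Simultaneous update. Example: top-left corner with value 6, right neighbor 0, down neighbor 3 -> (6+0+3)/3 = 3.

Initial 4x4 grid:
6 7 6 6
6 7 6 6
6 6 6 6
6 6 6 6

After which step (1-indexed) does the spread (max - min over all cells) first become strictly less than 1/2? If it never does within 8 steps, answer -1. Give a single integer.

Answer: 2

Derivation:
Step 1: max=13/2, min=6, spread=1/2
Step 2: max=1529/240, min=6, spread=89/240
  -> spread < 1/2 first at step 2
Step 3: max=854/135, min=6, spread=44/135
Step 4: max=102077/16200, min=3613/600, spread=2263/8100
Step 5: max=121913/19440, min=36209/6000, spread=7181/30375
Step 6: max=45561337/7290000, min=816851/135000, spread=1451383/7290000
Step 7: max=1362574183/218700000, min=4910927/810000, spread=36623893/218700000
Step 8: max=40778676001/6561000000, min=246018379/40500000, spread=923698603/6561000000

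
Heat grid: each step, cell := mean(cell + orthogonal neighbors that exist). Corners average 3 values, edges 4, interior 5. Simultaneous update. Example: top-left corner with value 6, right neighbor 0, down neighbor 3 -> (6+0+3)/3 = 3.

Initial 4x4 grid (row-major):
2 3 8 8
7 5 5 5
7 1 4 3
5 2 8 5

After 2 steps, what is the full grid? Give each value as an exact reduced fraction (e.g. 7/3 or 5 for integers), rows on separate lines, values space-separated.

Answer: 55/12 187/40 229/40 73/12
369/80 463/100 501/100 219/40
1123/240 106/25 112/25 571/120
41/9 1033/240 1097/240 43/9

Derivation:
After step 1:
  4 9/2 6 7
  21/4 21/5 27/5 21/4
  5 19/5 21/5 17/4
  14/3 4 19/4 16/3
After step 2:
  55/12 187/40 229/40 73/12
  369/80 463/100 501/100 219/40
  1123/240 106/25 112/25 571/120
  41/9 1033/240 1097/240 43/9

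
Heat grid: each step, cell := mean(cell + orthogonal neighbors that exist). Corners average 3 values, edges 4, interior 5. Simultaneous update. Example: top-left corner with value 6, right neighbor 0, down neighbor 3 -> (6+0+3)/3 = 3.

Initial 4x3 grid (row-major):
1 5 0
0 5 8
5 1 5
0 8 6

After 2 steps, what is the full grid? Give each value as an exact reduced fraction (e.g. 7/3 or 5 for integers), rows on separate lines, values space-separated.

After step 1:
  2 11/4 13/3
  11/4 19/5 9/2
  3/2 24/5 5
  13/3 15/4 19/3
After step 2:
  5/2 773/240 139/36
  201/80 93/25 529/120
  803/240 377/100 619/120
  115/36 1153/240 181/36

Answer: 5/2 773/240 139/36
201/80 93/25 529/120
803/240 377/100 619/120
115/36 1153/240 181/36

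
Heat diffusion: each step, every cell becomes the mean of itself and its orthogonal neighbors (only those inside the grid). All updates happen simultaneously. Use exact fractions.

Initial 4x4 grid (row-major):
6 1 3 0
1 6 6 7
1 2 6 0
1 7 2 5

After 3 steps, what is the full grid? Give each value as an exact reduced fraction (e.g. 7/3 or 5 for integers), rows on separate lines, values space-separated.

Answer: 6577/2160 13031/3600 487/144 7961/2160
23797/7200 3947/1200 24311/6000 1013/288
6671/2400 7431/2000 4273/1200 28757/7200
2233/720 633/200 7073/1800 7667/2160

Derivation:
After step 1:
  8/3 4 5/2 10/3
  7/2 16/5 28/5 13/4
  5/4 22/5 16/5 9/2
  3 3 5 7/3
After step 2:
  61/18 371/120 463/120 109/36
  637/240 207/50 71/20 1001/240
  243/80 301/100 227/50 797/240
  29/12 77/20 203/60 71/18
After step 3:
  6577/2160 13031/3600 487/144 7961/2160
  23797/7200 3947/1200 24311/6000 1013/288
  6671/2400 7431/2000 4273/1200 28757/7200
  2233/720 633/200 7073/1800 7667/2160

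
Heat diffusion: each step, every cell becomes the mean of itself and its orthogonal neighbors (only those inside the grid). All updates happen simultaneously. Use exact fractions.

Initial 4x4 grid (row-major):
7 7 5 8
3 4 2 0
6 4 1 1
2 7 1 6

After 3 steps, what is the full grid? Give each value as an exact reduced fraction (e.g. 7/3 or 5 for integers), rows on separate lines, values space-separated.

Answer: 551/108 35113/7200 30977/7200 2081/540
34063/7200 6277/1500 5351/1500 22787/7200
3343/800 1937/500 893/300 19531/7200
767/180 2933/800 22981/7200 1447/540

Derivation:
After step 1:
  17/3 23/4 11/2 13/3
  5 4 12/5 11/4
  15/4 22/5 9/5 2
  5 7/2 15/4 8/3
After step 2:
  197/36 251/48 1079/240 151/36
  221/48 431/100 329/100 689/240
  363/80 349/100 287/100 553/240
  49/12 333/80 703/240 101/36
After step 3:
  551/108 35113/7200 30977/7200 2081/540
  34063/7200 6277/1500 5351/1500 22787/7200
  3343/800 1937/500 893/300 19531/7200
  767/180 2933/800 22981/7200 1447/540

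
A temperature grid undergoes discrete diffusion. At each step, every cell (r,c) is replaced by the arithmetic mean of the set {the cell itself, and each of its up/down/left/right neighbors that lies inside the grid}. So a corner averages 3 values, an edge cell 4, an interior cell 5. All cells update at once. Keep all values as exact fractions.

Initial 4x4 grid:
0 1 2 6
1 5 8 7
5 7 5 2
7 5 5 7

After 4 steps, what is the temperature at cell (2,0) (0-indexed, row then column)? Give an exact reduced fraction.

Step 1: cell (2,0) = 5
Step 2: cell (2,0) = 1129/240
Step 3: cell (2,0) = 33667/7200
Step 4: cell (2,0) = 993361/216000
Full grid after step 4:
  49873/16200 762931/216000 307417/72000 34223/7200
  797881/216000 23021/5625 282419/60000 180671/36000
  993361/216000 880297/180000 463001/90000 566513/108000
  333367/64800 285409/54000 288619/54000 172181/32400

Answer: 993361/216000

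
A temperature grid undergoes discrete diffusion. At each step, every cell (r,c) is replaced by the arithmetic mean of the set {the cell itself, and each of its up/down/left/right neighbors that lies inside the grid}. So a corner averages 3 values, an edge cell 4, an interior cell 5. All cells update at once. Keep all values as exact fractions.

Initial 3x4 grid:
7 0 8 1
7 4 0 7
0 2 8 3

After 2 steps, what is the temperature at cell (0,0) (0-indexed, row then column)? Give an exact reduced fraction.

Answer: 167/36

Derivation:
Step 1: cell (0,0) = 14/3
Step 2: cell (0,0) = 167/36
Full grid after step 2:
  167/36 107/30 133/30 31/9
  443/120 83/20 13/4 1169/240
  11/3 247/80 363/80 4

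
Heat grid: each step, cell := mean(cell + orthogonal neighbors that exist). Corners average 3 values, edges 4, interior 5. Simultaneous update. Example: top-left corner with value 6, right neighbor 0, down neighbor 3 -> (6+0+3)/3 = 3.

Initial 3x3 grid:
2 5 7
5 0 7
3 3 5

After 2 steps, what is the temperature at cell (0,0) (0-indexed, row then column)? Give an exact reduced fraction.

Answer: 10/3

Derivation:
Step 1: cell (0,0) = 4
Step 2: cell (0,0) = 10/3
Full grid after step 2:
  10/3 107/24 175/36
  85/24 7/2 241/48
  107/36 185/48 25/6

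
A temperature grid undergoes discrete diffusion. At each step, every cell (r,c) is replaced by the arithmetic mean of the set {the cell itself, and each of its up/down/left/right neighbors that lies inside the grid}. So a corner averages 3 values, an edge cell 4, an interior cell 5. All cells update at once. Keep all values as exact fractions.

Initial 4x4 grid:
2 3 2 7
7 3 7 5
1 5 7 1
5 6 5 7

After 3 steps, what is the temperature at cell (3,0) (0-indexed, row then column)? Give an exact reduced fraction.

Step 1: cell (3,0) = 4
Step 2: cell (3,0) = 55/12
Step 3: cell (3,0) = 3263/720
Full grid after step 3:
  23/6 9289/2400 32323/7200 9973/2160
  3093/800 1099/250 27643/6000 8737/1800
  10583/2400 9169/2000 14923/3000 8993/1800
  3263/720 5879/1200 18421/3600 1097/216

Answer: 3263/720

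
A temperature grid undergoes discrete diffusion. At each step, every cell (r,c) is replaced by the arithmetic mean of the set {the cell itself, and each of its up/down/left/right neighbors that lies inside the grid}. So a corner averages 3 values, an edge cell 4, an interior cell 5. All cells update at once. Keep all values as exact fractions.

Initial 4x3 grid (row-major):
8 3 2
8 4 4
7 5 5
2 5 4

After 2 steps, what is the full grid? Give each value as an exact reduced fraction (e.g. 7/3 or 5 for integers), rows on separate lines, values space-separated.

After step 1:
  19/3 17/4 3
  27/4 24/5 15/4
  11/2 26/5 9/2
  14/3 4 14/3
After step 2:
  52/9 1103/240 11/3
  1403/240 99/20 321/80
  1327/240 24/5 1087/240
  85/18 139/30 79/18

Answer: 52/9 1103/240 11/3
1403/240 99/20 321/80
1327/240 24/5 1087/240
85/18 139/30 79/18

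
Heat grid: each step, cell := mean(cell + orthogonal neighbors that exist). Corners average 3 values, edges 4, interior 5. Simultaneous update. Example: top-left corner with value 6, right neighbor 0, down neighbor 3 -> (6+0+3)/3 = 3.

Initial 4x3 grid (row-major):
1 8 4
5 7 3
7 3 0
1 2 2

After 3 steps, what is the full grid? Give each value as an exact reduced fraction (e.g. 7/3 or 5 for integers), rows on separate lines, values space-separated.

Answer: 2623/540 1697/360 1607/360
653/144 2581/600 187/48
2747/720 413/120 2117/720
1757/540 1963/720 2539/1080

Derivation:
After step 1:
  14/3 5 5
  5 26/5 7/2
  4 19/5 2
  10/3 2 4/3
After step 2:
  44/9 149/30 9/2
  283/60 9/2 157/40
  121/30 17/5 319/120
  28/9 157/60 16/9
After step 3:
  2623/540 1697/360 1607/360
  653/144 2581/600 187/48
  2747/720 413/120 2117/720
  1757/540 1963/720 2539/1080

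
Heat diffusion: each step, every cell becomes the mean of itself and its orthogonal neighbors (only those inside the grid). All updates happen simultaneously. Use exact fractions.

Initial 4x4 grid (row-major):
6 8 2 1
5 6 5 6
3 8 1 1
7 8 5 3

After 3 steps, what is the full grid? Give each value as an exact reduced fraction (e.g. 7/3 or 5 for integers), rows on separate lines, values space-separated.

Answer: 12269/2160 18463/3600 1743/400 259/72
39941/7200 31979/6000 4193/1000 2137/600
13967/2400 2603/500 8741/2000 2081/600
347/60 4419/800 10529/2400 535/144

Derivation:
After step 1:
  19/3 11/2 4 3
  5 32/5 4 13/4
  23/4 26/5 4 11/4
  6 7 17/4 3
After step 2:
  101/18 667/120 33/8 41/12
  1409/240 261/50 433/100 13/4
  439/80 567/100 101/25 13/4
  25/4 449/80 73/16 10/3
After step 3:
  12269/2160 18463/3600 1743/400 259/72
  39941/7200 31979/6000 4193/1000 2137/600
  13967/2400 2603/500 8741/2000 2081/600
  347/60 4419/800 10529/2400 535/144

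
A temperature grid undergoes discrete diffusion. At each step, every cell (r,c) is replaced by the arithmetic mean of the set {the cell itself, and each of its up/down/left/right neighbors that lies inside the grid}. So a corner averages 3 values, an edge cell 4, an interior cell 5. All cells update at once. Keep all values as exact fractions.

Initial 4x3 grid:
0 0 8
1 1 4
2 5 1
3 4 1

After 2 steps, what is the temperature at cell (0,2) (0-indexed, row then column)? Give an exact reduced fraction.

Answer: 13/4

Derivation:
Step 1: cell (0,2) = 4
Step 2: cell (0,2) = 13/4
Full grid after step 2:
  43/36 527/240 13/4
  377/240 231/100 249/80
  187/80 271/100 217/80
  3 217/80 8/3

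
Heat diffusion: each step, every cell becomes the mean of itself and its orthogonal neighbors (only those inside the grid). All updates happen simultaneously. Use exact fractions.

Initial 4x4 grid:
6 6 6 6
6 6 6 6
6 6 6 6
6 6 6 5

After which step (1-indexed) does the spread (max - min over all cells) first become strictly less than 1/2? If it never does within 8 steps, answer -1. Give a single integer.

Answer: 1

Derivation:
Step 1: max=6, min=17/3, spread=1/3
  -> spread < 1/2 first at step 1
Step 2: max=6, min=103/18, spread=5/18
Step 3: max=6, min=1255/216, spread=41/216
Step 4: max=6, min=37837/6480, spread=1043/6480
Step 5: max=6, min=1140847/194400, spread=25553/194400
Step 6: max=107921/18000, min=34320541/5832000, spread=645863/5832000
Step 7: max=719029/120000, min=1032118309/174960000, spread=16225973/174960000
Step 8: max=323299/54000, min=31015322017/5248800000, spread=409340783/5248800000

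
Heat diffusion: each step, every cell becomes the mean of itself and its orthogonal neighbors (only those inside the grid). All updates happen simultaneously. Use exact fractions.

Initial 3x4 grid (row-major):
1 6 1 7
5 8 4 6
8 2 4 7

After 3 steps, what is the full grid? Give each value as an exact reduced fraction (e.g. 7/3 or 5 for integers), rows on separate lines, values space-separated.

Answer: 55/12 5471/1200 4217/900 5303/1080
11777/2400 9591/2000 29363/6000 9209/1800
727/144 4039/800 36211/7200 11191/2160

Derivation:
After step 1:
  4 4 9/2 14/3
  11/2 5 23/5 6
  5 11/2 17/4 17/3
After step 2:
  9/2 35/8 533/120 91/18
  39/8 123/25 487/100 157/30
  16/3 79/16 1201/240 191/36
After step 3:
  55/12 5471/1200 4217/900 5303/1080
  11777/2400 9591/2000 29363/6000 9209/1800
  727/144 4039/800 36211/7200 11191/2160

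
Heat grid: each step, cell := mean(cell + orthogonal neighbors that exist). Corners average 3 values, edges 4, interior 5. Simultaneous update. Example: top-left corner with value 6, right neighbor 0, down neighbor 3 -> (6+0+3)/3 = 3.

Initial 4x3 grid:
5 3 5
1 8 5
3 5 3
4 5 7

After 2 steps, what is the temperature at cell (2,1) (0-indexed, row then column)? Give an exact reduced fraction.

Answer: 227/50

Derivation:
Step 1: cell (2,1) = 24/5
Step 2: cell (2,1) = 227/50
Full grid after step 2:
  25/6 1019/240 89/18
  149/40 479/100 1139/240
  163/40 227/50 401/80
  25/6 381/80 61/12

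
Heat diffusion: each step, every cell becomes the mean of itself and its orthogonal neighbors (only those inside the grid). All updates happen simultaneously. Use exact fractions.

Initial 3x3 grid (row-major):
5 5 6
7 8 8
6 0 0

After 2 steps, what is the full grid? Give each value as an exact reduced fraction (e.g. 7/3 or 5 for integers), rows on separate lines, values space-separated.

After step 1:
  17/3 6 19/3
  13/2 28/5 11/2
  13/3 7/2 8/3
After step 2:
  109/18 59/10 107/18
  221/40 271/50 201/40
  43/9 161/40 35/9

Answer: 109/18 59/10 107/18
221/40 271/50 201/40
43/9 161/40 35/9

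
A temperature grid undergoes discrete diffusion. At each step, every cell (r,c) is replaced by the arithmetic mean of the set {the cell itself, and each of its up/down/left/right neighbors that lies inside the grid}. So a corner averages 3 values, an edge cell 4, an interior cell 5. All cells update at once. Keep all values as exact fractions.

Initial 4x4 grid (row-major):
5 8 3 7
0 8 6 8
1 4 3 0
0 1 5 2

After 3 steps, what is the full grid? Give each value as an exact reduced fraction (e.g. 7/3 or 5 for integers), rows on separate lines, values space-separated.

After step 1:
  13/3 6 6 6
  7/2 26/5 28/5 21/4
  5/4 17/5 18/5 13/4
  2/3 5/2 11/4 7/3
After step 2:
  83/18 323/60 59/10 23/4
  857/240 237/50 513/100 201/40
  529/240 319/100 93/25 433/120
  53/36 559/240 671/240 25/9
After step 3:
  9767/2160 18571/3600 6649/1200 667/120
  27227/7200 26417/6000 4903/1000 2927/600
  18787/7200 971/300 22133/6000 6809/1800
  1081/540 17617/7200 20921/7200 6611/2160

Answer: 9767/2160 18571/3600 6649/1200 667/120
27227/7200 26417/6000 4903/1000 2927/600
18787/7200 971/300 22133/6000 6809/1800
1081/540 17617/7200 20921/7200 6611/2160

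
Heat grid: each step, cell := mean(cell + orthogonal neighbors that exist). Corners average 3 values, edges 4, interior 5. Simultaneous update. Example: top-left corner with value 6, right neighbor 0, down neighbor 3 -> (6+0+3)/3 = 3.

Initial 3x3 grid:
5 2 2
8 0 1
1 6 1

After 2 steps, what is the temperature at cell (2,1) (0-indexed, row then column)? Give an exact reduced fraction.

Answer: 49/15

Derivation:
Step 1: cell (2,1) = 2
Step 2: cell (2,1) = 49/15
Full grid after step 2:
  43/12 739/240 59/36
  169/40 243/100 131/60
  7/2 49/15 17/9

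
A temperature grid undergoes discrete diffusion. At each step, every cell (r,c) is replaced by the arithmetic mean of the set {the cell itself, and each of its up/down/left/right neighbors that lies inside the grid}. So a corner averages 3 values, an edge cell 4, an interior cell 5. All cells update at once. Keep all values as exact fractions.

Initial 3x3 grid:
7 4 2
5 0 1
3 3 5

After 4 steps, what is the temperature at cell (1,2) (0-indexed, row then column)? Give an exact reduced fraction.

Step 1: cell (1,2) = 2
Step 2: cell (1,2) = 149/60
Step 3: cell (1,2) = 4709/1800
Step 4: cell (1,2) = 605771/216000
Full grid after step 4:
  56969/16200 2788459/864000 373027/129600
  997403/288000 1113583/360000 605771/216000
  214351/64800 2630209/864000 119059/43200

Answer: 605771/216000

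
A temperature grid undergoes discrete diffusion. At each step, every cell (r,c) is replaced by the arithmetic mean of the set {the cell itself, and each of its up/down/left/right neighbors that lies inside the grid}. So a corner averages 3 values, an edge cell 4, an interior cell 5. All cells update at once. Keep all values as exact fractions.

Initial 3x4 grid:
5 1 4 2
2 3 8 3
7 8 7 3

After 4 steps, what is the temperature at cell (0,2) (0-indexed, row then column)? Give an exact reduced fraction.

Step 1: cell (0,2) = 15/4
Step 2: cell (0,2) = 15/4
Step 3: cell (0,2) = 779/200
Step 4: cell (0,2) = 144583/36000
Full grid after step 4:
  516323/129600 431969/108000 144583/36000 14443/3600
  3846707/864000 1631083/360000 812279/180000 946793/216000
  640973/129600 1091563/216000 1076123/216000 311249/64800

Answer: 144583/36000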